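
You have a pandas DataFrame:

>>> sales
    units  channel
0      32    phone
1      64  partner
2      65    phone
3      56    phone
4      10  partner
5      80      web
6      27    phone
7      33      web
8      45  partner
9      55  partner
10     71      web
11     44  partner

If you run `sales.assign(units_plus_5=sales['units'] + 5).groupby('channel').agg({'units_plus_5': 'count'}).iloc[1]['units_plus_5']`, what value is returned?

4

add column units_plus_5 = sales['units'] + 5:
    units  channel  units_plus_5
0      32    phone            37
1      64  partner            69
2      65    phone            70
3      56    phone            61
4      10  partner            15
5      80      web            85
6      27    phone            32
7      33      web            38
8      45  partner            50
9      55  partner            60
10     71      web            76
11     44  partner            49
group by channel, count of units_plus_5:
         units_plus_5
channel              
partner             5
phone               4
web                 3
So iloc[1]['units_plus_5'] = 4.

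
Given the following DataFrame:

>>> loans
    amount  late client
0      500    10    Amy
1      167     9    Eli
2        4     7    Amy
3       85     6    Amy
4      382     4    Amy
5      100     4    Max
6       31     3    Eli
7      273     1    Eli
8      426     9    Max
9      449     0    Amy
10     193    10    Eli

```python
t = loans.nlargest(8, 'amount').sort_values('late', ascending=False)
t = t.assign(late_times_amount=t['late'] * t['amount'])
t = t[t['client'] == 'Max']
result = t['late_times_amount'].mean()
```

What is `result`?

take 8 rows with largest amount:
    amount  late client
0      500    10    Amy
9      449     0    Amy
8      426     9    Max
4      382     4    Amy
7      273     1    Eli
10     193    10    Eli
1      167     9    Eli
5      100     4    Max
sort by late descending:
    amount  late client
0      500    10    Amy
10     193    10    Eli
8      426     9    Max
1      167     9    Eli
4      382     4    Amy
5      100     4    Max
7      273     1    Eli
9      449     0    Amy
add column late_times_amount = t['late'] * t['amount']:
    amount  late client  late_times_amount
0      500    10    Amy               5000
10     193    10    Eli               1930
8      426     9    Max               3834
1      167     9    Eli               1503
4      382     4    Amy               1528
5      100     4    Max                400
7      273     1    Eli                273
9      449     0    Amy                  0
filter rows where client == 'Max':
   amount  late client  late_times_amount
8     426     9    Max               3834
5     100     4    Max                400

2117.0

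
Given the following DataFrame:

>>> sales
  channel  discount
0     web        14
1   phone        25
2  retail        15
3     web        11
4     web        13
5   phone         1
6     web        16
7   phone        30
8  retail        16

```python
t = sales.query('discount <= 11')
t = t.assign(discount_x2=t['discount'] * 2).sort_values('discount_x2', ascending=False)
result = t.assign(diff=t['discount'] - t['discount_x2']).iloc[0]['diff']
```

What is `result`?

-11

filter rows where discount <= 11:
  channel  discount
3     web        11
5   phone         1
add column discount_x2 = t['discount'] * 2:
  channel  discount  discount_x2
3     web        11           22
5   phone         1            2
sort by discount_x2 descending:
  channel  discount  discount_x2
3     web        11           22
5   phone         1            2
add column diff = t['discount'] - t['discount_x2']:
  channel  discount  discount_x2  diff
3     web        11           22   -11
5   phone         1            2    -1
Then the value at position 0, column 'diff': -11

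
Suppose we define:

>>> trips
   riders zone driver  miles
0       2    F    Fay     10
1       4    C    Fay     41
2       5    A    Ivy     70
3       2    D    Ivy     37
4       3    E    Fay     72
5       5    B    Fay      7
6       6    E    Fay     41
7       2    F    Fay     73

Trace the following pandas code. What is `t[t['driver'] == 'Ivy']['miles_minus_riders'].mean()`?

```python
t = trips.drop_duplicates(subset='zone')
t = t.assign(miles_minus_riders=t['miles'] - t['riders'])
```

drop duplicate zone (keep=first):
   riders zone driver  miles
0       2    F    Fay     10
1       4    C    Fay     41
2       5    A    Ivy     70
3       2    D    Ivy     37
4       3    E    Fay     72
5       5    B    Fay      7
add column miles_minus_riders = t['miles'] - t['riders']:
   riders zone driver  miles  miles_minus_riders
0       2    F    Fay     10                   8
1       4    C    Fay     41                  37
2       5    A    Ivy     70                  65
3       2    D    Ivy     37                  35
4       3    E    Fay     72                  69
5       5    B    Fay      7                   2
filter rows where driver == 'Ivy':
   riders zone driver  miles  miles_minus_riders
2       5    A    Ivy     70                  65
3       2    D    Ivy     37                  35
mean of column 'miles_minus_riders' → 50.0

50.0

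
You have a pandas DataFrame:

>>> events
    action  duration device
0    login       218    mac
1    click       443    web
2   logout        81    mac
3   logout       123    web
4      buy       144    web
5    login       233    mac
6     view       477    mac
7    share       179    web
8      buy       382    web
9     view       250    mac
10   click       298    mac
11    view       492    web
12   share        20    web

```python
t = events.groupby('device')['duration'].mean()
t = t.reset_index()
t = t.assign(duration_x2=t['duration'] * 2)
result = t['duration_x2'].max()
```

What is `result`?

group by device, mean of duration:
device
mac    259.500000
web    254.714286
Name: duration, dtype: float64
reset_index():
  device    duration
0    mac  259.500000
1    web  254.714286
add column duration_x2 = t['duration'] * 2:
  device    duration  duration_x2
0    mac  259.500000   519.000000
1    web  254.714286   509.428571
So max() = 519.0.

519.0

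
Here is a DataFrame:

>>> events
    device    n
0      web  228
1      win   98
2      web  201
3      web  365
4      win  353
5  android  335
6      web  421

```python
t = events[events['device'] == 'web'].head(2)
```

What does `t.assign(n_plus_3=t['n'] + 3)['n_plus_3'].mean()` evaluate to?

filter rows where device == 'web':
  device    n
0    web  228
2    web  201
3    web  365
6    web  421
take first 2 rows:
  device    n
0    web  228
2    web  201
add column n_plus_3 = t['n'] + 3:
  device    n  n_plus_3
0    web  228       231
2    web  201       204
Hence 217.5.

217.5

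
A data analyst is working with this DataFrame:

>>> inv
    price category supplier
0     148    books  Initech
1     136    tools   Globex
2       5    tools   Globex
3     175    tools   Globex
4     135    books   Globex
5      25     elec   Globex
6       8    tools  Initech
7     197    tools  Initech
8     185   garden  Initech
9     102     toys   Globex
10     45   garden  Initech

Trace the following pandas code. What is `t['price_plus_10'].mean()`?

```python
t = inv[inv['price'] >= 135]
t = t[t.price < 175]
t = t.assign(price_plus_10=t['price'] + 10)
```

149.666666667

filter rows where price >= 135:
   price category supplier
0    148    books  Initech
1    136    tools   Globex
3    175    tools   Globex
4    135    books   Globex
7    197    tools  Initech
8    185   garden  Initech
filter rows where price < 175:
   price category supplier
0    148    books  Initech
1    136    tools   Globex
4    135    books   Globex
add column price_plus_10 = t['price'] + 10:
   price category supplier  price_plus_10
0    148    books  Initech            158
1    136    tools   Globex            146
4    135    books   Globex            145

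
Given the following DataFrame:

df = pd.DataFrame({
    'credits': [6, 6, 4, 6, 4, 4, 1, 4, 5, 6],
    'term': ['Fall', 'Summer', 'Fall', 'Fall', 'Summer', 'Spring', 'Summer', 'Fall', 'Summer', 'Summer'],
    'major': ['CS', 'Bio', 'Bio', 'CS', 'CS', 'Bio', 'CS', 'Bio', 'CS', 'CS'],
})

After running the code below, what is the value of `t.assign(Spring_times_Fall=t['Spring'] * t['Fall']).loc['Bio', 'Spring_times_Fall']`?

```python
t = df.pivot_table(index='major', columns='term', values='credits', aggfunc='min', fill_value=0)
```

pivot: rows=major, cols=term, min(credits):
term   Fall  Spring  Summer
major                      
Bio       4       4       6
CS        6       0       1
add column Spring_times_Fall = t['Spring'] * t['Fall']:
term   Fall  Spring  Summer  Spring_times_Fall
major                                         
Bio       4       4       6                 16
CS        6       0       1                  0

16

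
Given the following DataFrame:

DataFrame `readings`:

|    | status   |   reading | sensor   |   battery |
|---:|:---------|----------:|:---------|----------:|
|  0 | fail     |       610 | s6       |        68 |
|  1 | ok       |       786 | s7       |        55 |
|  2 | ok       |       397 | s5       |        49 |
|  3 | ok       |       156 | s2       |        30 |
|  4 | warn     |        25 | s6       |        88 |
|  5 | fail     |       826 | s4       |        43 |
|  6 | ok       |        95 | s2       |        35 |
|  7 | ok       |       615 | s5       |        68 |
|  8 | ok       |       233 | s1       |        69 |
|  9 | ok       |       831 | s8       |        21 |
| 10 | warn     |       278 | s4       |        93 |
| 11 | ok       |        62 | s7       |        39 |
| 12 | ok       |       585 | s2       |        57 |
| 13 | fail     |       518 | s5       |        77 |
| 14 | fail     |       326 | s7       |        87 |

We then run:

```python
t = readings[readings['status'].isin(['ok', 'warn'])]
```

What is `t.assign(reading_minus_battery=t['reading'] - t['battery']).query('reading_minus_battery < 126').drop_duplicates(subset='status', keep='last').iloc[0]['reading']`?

25

filter rows where status in ['ok', 'warn']:
   status  reading sensor  battery
1      ok      786     s7       55
2      ok      397     s5       49
3      ok      156     s2       30
4    warn       25     s6       88
6      ok       95     s2       35
7      ok      615     s5       68
8      ok      233     s1       69
9      ok      831     s8       21
10   warn      278     s4       93
11     ok       62     s7       39
12     ok      585     s2       57
add column reading_minus_battery = t['reading'] - t['battery']:
   status  reading sensor  battery  reading_minus_battery
1      ok      786     s7       55                    731
2      ok      397     s5       49                    348
3      ok      156     s2       30                    126
4    warn       25     s6       88                    -63
6      ok       95     s2       35                     60
7      ok      615     s5       68                    547
8      ok      233     s1       69                    164
9      ok      831     s8       21                    810
10   warn      278     s4       93                    185
11     ok       62     s7       39                     23
12     ok      585     s2       57                    528
filter rows where reading_minus_battery < 126:
   status  reading sensor  battery  reading_minus_battery
4    warn       25     s6       88                    -63
6      ok       95     s2       35                     60
11     ok       62     s7       39                     23
drop duplicate status (keep=last):
   status  reading sensor  battery  reading_minus_battery
4    warn       25     s6       88                    -63
11     ok       62     s7       39                     23
Finally, value at position 0, column 'reading' = 25.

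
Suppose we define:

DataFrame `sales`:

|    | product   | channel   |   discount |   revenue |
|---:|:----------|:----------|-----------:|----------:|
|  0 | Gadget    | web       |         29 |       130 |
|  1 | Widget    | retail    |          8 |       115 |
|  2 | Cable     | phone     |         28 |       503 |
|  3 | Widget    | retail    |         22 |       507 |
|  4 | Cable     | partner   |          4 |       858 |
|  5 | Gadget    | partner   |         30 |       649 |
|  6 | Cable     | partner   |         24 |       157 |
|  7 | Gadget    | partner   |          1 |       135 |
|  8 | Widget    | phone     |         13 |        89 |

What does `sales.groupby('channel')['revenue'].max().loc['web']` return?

group by channel, max of revenue:
channel
partner    858
phone      503
retail     507
web        130
Name: revenue, dtype: int64

130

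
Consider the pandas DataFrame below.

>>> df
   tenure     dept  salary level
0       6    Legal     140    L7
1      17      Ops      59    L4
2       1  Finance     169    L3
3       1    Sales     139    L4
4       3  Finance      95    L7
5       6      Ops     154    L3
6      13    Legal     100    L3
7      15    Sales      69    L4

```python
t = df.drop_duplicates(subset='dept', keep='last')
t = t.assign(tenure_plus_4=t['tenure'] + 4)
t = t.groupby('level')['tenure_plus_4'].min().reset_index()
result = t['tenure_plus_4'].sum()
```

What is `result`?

drop duplicate dept (keep=last):
   tenure     dept  salary level
4       3  Finance      95    L7
5       6      Ops     154    L3
6      13    Legal     100    L3
7      15    Sales      69    L4
add column tenure_plus_4 = t['tenure'] + 4:
   tenure     dept  salary level  tenure_plus_4
4       3  Finance      95    L7              7
5       6      Ops     154    L3             10
6      13    Legal     100    L3             17
7      15    Sales      69    L4             19
group by level, min of tenure_plus_4:
level
L3    10
L4    19
L7     7
Name: tenure_plus_4, dtype: int64
reset_index():
  level  tenure_plus_4
0    L3             10
1    L4             19
2    L7              7
The sum of column 'tenure_plus_4' is 36.

36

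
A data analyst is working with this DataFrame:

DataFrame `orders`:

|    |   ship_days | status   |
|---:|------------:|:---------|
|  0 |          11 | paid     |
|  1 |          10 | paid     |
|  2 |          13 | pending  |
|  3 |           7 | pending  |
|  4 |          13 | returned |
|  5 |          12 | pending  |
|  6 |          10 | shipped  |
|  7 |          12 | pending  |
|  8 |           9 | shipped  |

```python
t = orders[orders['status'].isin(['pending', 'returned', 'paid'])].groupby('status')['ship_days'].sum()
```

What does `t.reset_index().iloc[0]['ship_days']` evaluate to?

filter rows where status in ['pending', 'returned', 'paid']:
   ship_days    status
0         11      paid
1         10      paid
2         13   pending
3          7   pending
4         13  returned
5         12   pending
7         12   pending
group by status, sum of ship_days:
status
paid        21
pending     44
returned    13
Name: ship_days, dtype: int64
reset_index():
     status  ship_days
0      paid         21
1   pending         44
2  returned         13

21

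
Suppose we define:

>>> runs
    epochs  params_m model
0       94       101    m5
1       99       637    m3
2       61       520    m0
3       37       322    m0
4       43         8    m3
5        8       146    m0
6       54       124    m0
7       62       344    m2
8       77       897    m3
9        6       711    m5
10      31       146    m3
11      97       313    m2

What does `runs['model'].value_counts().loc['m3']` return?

value_counts of model:
model
m3    4
m0    4
m5    2
m2    2
Name: count, dtype: int64
Reading off the value at index 'm3', we get 4.

4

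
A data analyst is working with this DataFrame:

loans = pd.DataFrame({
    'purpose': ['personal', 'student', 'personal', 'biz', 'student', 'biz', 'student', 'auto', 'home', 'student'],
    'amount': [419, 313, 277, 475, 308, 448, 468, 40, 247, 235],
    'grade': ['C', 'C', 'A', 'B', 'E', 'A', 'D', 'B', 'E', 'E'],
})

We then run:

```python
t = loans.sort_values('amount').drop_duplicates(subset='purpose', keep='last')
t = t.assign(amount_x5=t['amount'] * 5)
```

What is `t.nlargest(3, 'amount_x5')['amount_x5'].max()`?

2375

sort by amount:
    purpose  amount grade
7      auto      40     B
9   student     235     E
8      home     247     E
2  personal     277     A
4   student     308     E
1   student     313     C
0  personal     419     C
5       biz     448     A
6   student     468     D
3       biz     475     B
drop duplicate purpose (keep=last):
    purpose  amount grade
7      auto      40     B
8      home     247     E
0  personal     419     C
6   student     468     D
3       biz     475     B
add column amount_x5 = t['amount'] * 5:
    purpose  amount grade  amount_x5
7      auto      40     B        200
8      home     247     E       1235
0  personal     419     C       2095
6   student     468     D       2340
3       biz     475     B       2375
take 3 rows with largest amount_x5:
    purpose  amount grade  amount_x5
3       biz     475     B       2375
6   student     468     D       2340
0  personal     419     C       2095
Taking the max of column 'amount_x5' gives 2375.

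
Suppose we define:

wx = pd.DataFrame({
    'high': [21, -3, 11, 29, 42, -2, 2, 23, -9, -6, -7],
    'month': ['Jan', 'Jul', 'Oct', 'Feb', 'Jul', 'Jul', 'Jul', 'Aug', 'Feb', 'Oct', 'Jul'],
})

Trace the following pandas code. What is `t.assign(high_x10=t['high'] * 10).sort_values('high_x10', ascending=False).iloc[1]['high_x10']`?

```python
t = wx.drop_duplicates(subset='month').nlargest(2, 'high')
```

drop duplicate month (keep=first):
   high month
0    21   Jan
1    -3   Jul
2    11   Oct
3    29   Feb
7    23   Aug
take 2 rows with largest high:
   high month
3    29   Feb
7    23   Aug
add column high_x10 = t['high'] * 10:
   high month  high_x10
3    29   Feb       290
7    23   Aug       230
sort by high_x10 descending:
   high month  high_x10
3    29   Feb       290
7    23   Aug       230

230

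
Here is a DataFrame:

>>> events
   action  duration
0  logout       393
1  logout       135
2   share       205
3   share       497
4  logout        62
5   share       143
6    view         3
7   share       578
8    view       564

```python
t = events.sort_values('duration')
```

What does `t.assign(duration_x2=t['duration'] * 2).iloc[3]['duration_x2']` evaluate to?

sort by duration:
   action  duration
6    view         3
4  logout        62
1  logout       135
5   share       143
2   share       205
0  logout       393
3   share       497
8    view       564
7   share       578
add column duration_x2 = t['duration'] * 2:
   action  duration  duration_x2
6    view         3            6
4  logout        62          124
1  logout       135          270
5   share       143          286
2   share       205          410
0  logout       393          786
3   share       497          994
8    view       564         1128
7   share       578         1156
Taking the value at position 3, column 'duration_x2' gives 286.

286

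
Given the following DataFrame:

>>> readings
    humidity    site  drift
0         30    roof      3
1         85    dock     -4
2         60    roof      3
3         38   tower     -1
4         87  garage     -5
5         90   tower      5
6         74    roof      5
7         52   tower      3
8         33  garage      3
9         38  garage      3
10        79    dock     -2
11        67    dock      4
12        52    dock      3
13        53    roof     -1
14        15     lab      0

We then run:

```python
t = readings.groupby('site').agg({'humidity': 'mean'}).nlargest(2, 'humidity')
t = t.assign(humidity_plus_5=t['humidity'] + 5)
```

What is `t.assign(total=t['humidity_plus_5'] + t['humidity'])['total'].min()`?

group by site, mean of humidity:
         humidity
site             
dock    70.750000
garage  52.666667
lab     15.000000
roof    54.250000
tower   60.000000
take 2 rows with largest humidity:
       humidity
site           
dock      70.75
tower     60.00
add column humidity_plus_5 = t['humidity'] + 5:
       humidity  humidity_plus_5
site                            
dock      70.75            75.75
tower     60.00            65.00
add column total = t['humidity_plus_5'] + t['humidity']:
       humidity  humidity_plus_5  total
site                                   
dock      70.75            75.75  146.5
tower     60.00            65.00  125.0
Finally, min of column 'total' = 125.0.

125.0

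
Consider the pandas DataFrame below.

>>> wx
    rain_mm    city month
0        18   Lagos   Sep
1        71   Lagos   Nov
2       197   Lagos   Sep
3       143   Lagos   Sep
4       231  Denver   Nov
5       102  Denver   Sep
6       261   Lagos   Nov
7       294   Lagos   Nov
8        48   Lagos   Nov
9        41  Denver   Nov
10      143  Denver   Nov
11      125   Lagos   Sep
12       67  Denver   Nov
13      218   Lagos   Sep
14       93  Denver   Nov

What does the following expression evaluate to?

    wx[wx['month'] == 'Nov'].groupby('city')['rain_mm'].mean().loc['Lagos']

168.5

filter rows where month == 'Nov':
    rain_mm    city month
1        71   Lagos   Nov
4       231  Denver   Nov
6       261   Lagos   Nov
7       294   Lagos   Nov
8        48   Lagos   Nov
9        41  Denver   Nov
10      143  Denver   Nov
12       67  Denver   Nov
14       93  Denver   Nov
group by city, mean of rain_mm:
city
Denver    115.0
Lagos     168.5
Name: rain_mm, dtype: float64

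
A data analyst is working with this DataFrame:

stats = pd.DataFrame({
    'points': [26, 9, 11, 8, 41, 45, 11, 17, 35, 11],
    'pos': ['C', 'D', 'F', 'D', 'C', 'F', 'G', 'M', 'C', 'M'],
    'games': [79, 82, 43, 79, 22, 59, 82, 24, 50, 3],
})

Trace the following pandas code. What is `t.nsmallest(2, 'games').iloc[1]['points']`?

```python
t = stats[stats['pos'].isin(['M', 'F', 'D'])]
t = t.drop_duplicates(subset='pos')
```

11

filter rows where pos in ['M', 'F', 'D']:
   points pos  games
1       9   D     82
2      11   F     43
3       8   D     79
5      45   F     59
7      17   M     24
9      11   M      3
drop duplicate pos (keep=first):
   points pos  games
1       9   D     82
2      11   F     43
7      17   M     24
take 2 rows with smallest games:
   points pos  games
7      17   M     24
2      11   F     43
Finally, value at position 1, column 'points' = 11.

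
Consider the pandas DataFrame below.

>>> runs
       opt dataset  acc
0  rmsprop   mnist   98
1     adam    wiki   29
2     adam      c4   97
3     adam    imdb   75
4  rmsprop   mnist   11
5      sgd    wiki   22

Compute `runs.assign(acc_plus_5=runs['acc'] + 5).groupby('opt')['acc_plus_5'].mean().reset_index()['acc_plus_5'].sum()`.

158.5

add column acc_plus_5 = runs['acc'] + 5:
       opt dataset  acc  acc_plus_5
0  rmsprop   mnist   98         103
1     adam    wiki   29          34
2     adam      c4   97         102
3     adam    imdb   75          80
4  rmsprop   mnist   11          16
5      sgd    wiki   22          27
group by opt, mean of acc_plus_5:
opt
adam       72.0
rmsprop    59.5
sgd        27.0
Name: acc_plus_5, dtype: float64
reset_index():
       opt  acc_plus_5
0     adam        72.0
1  rmsprop        59.5
2      sgd        27.0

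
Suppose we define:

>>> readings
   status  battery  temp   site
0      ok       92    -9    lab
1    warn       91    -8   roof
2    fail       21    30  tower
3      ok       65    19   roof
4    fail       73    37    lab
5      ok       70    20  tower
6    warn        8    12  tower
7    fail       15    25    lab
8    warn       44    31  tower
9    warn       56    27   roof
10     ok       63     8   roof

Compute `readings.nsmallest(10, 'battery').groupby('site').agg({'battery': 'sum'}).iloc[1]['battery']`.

take 10 rows with smallest battery:
   status  battery  temp   site
6    warn        8    12  tower
7    fail       15    25    lab
2    fail       21    30  tower
8    warn       44    31  tower
9    warn       56    27   roof
10     ok       63     8   roof
3      ok       65    19   roof
5      ok       70    20  tower
4    fail       73    37    lab
1    warn       91    -8   roof
group by site, sum of battery:
       battery
site          
lab         88
roof       275
tower      143
Finally, value at position 1, column 'battery' = 275.

275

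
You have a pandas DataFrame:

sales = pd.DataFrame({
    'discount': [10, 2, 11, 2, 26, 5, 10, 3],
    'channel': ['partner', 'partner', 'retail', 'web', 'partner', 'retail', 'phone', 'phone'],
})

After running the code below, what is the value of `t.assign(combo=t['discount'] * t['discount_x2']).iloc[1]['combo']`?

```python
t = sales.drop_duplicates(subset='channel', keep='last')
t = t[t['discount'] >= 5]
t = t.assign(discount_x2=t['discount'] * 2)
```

drop duplicate channel (keep=last):
   discount  channel
3         2      web
4        26  partner
5         5   retail
7         3    phone
filter rows where discount >= 5:
   discount  channel
4        26  partner
5         5   retail
add column discount_x2 = t['discount'] * 2:
   discount  channel  discount_x2
4        26  partner           52
5         5   retail           10
add column combo = t['discount'] * t['discount_x2']:
   discount  channel  discount_x2  combo
4        26  partner           52   1352
5         5   retail           10     50
Reading off the value at position 1, column 'combo', we get 50.

50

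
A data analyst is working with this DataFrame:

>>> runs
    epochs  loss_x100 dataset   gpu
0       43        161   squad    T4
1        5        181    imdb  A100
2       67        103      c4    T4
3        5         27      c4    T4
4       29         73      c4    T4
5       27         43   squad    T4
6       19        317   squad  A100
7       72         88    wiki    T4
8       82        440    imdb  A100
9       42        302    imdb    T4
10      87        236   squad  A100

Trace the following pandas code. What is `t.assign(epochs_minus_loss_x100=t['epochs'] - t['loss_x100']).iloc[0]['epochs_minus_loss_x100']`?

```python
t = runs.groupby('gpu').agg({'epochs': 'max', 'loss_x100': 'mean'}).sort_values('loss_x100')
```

-41.8571428571

group by gpu: max(epochs), mean(loss_x100):
      epochs   loss_x100
gpu                     
A100      87  293.500000
T4        72  113.857143
sort by loss_x100:
      epochs   loss_x100
gpu                     
T4        72  113.857143
A100      87  293.500000
add column epochs_minus_loss_x100 = t['epochs'] - t['loss_x100']:
      epochs   loss_x100  epochs_minus_loss_x100
gpu                                             
T4        72  113.857143              -41.857143
A100      87  293.500000             -206.500000
Reading off the value at position 0, column 'epochs_minus_loss_x100', we get -41.8571428571.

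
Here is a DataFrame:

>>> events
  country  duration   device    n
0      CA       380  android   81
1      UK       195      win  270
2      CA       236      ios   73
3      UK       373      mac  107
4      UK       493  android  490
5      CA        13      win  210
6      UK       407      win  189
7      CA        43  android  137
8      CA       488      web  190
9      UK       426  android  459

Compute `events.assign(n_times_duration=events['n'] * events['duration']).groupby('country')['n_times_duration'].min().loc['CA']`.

add column n_times_duration = events['n'] * events['duration']:
  country  duration   device    n  n_times_duration
0      CA       380  android   81             30780
1      UK       195      win  270             52650
2      CA       236      ios   73             17228
3      UK       373      mac  107             39911
4      UK       493  android  490            241570
5      CA        13      win  210              2730
6      UK       407      win  189             76923
7      CA        43  android  137              5891
8      CA       488      web  190             92720
9      UK       426  android  459            195534
group by country, min of n_times_duration:
country
CA     2730
UK    39911
Name: n_times_duration, dtype: int64
The value at index 'CA' is 2730.

2730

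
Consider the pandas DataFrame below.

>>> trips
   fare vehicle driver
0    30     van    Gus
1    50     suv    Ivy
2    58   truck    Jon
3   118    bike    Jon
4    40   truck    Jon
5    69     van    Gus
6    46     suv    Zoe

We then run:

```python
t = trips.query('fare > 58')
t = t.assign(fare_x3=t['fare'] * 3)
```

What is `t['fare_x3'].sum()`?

filter rows where fare > 58:
   fare vehicle driver
3   118    bike    Jon
5    69     van    Gus
add column fare_x3 = t['fare'] * 3:
   fare vehicle driver  fare_x3
3   118    bike    Jon      354
5    69     van    Gus      207

561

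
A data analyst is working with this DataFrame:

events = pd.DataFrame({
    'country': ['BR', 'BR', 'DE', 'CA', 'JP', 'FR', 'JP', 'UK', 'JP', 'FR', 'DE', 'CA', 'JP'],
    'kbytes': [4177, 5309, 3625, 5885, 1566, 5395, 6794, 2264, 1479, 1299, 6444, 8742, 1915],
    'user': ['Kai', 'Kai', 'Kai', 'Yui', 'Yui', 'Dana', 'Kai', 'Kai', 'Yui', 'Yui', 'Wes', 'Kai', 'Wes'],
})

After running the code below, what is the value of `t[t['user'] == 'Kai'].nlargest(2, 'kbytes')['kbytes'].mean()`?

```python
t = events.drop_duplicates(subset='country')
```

3901.0

drop duplicate country (keep=first):
  country  kbytes  user
0      BR    4177   Kai
2      DE    3625   Kai
3      CA    5885   Yui
4      JP    1566   Yui
5      FR    5395  Dana
7      UK    2264   Kai
filter rows where user == 'Kai':
  country  kbytes user
0      BR    4177  Kai
2      DE    3625  Kai
7      UK    2264  Kai
take 2 rows with largest kbytes:
  country  kbytes user
0      BR    4177  Kai
2      DE    3625  Kai
Then the mean of column 'kbytes': 3901.0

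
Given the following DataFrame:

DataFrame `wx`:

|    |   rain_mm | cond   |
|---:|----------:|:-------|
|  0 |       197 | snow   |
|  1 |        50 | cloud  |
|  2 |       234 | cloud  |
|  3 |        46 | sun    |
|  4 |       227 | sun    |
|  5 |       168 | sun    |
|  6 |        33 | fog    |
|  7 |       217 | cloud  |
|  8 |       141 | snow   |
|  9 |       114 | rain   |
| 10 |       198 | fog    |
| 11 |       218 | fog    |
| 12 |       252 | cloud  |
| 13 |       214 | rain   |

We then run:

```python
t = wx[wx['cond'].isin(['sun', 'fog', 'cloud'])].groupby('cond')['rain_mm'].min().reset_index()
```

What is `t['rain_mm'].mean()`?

filter rows where cond in ['sun', 'fog', 'cloud']:
    rain_mm   cond
1        50  cloud
2       234  cloud
3        46    sun
4       227    sun
5       168    sun
6        33    fog
7       217  cloud
10      198    fog
11      218    fog
12      252  cloud
group by cond, min of rain_mm:
cond
cloud    50
fog      33
sun      46
Name: rain_mm, dtype: int64
reset_index():
    cond  rain_mm
0  cloud       50
1    fog       33
2    sun       46
Taking the mean of column 'rain_mm' gives 43.0.

43.0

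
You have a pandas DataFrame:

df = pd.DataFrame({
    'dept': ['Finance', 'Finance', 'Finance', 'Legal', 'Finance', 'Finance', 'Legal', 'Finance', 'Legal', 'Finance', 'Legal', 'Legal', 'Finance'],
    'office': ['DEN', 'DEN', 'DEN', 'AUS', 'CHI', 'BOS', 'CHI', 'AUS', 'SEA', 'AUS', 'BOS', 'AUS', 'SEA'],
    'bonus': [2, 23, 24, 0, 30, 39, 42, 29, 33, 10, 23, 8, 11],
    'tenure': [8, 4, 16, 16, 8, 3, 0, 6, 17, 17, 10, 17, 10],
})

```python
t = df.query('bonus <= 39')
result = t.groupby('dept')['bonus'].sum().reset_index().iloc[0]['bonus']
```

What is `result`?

168

filter rows where bonus <= 39:
       dept office  bonus  tenure
0   Finance    DEN      2       8
1   Finance    DEN     23       4
2   Finance    DEN     24      16
3     Legal    AUS      0      16
4   Finance    CHI     30       8
5   Finance    BOS     39       3
7   Finance    AUS     29       6
8     Legal    SEA     33      17
9   Finance    AUS     10      17
10    Legal    BOS     23      10
11    Legal    AUS      8      17
12  Finance    SEA     11      10
group by dept, sum of bonus:
dept
Finance    168
Legal       64
Name: bonus, dtype: int64
reset_index():
      dept  bonus
0  Finance    168
1    Legal     64
The value at position 0, column 'bonus' is 168.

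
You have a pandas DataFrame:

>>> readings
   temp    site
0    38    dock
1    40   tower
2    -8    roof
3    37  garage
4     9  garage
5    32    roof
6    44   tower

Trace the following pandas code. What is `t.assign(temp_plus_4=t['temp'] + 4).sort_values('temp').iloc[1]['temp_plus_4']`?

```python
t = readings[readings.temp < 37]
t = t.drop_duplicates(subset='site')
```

13

filter rows where temp < 37:
   temp    site
2    -8    roof
4     9  garage
5    32    roof
drop duplicate site (keep=first):
   temp    site
2    -8    roof
4     9  garage
add column temp_plus_4 = t['temp'] + 4:
   temp    site  temp_plus_4
2    -8    roof           -4
4     9  garage           13
sort by temp:
   temp    site  temp_plus_4
2    -8    roof           -4
4     9  garage           13
value at position 1, column 'temp_plus_4' → 13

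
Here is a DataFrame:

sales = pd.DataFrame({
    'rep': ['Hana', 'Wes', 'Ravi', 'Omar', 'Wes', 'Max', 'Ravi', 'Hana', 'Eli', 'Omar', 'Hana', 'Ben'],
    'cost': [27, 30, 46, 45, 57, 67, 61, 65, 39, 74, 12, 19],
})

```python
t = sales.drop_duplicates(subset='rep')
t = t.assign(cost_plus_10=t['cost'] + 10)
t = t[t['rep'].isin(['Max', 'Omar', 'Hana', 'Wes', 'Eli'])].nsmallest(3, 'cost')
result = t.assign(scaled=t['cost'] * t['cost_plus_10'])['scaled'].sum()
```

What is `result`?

4110

drop duplicate rep (keep=first):
     rep  cost
0   Hana    27
1    Wes    30
2   Ravi    46
3   Omar    45
5    Max    67
8    Eli    39
11   Ben    19
add column cost_plus_10 = t['cost'] + 10:
     rep  cost  cost_plus_10
0   Hana    27            37
1    Wes    30            40
2   Ravi    46            56
3   Omar    45            55
5    Max    67            77
8    Eli    39            49
11   Ben    19            29
filter rows where rep in ['Max', 'Omar', 'Hana', 'Wes', 'Eli']:
    rep  cost  cost_plus_10
0  Hana    27            37
1   Wes    30            40
3  Omar    45            55
5   Max    67            77
8   Eli    39            49
take 3 rows with smallest cost:
    rep  cost  cost_plus_10
0  Hana    27            37
1   Wes    30            40
8   Eli    39            49
add column scaled = t['cost'] * t['cost_plus_10']:
    rep  cost  cost_plus_10  scaled
0  Hana    27            37     999
1   Wes    30            40    1200
8   Eli    39            49    1911
So sum() = 4110.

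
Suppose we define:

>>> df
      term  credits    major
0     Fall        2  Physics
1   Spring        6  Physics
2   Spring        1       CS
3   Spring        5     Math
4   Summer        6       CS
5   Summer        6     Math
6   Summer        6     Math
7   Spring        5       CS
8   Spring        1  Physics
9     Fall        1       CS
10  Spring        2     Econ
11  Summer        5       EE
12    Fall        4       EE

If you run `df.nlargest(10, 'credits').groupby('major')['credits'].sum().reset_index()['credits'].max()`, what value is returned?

17

take 10 rows with largest credits:
      term  credits    major
1   Spring        6  Physics
4   Summer        6       CS
5   Summer        6     Math
6   Summer        6     Math
3   Spring        5     Math
7   Spring        5       CS
11  Summer        5       EE
12    Fall        4       EE
0     Fall        2  Physics
10  Spring        2     Econ
group by major, sum of credits:
major
CS         11
EE          9
Econ        2
Math       17
Physics     8
Name: credits, dtype: int64
reset_index():
     major  credits
0       CS       11
1       EE        9
2     Econ        2
3     Math       17
4  Physics        8
Then the max of column 'credits': 17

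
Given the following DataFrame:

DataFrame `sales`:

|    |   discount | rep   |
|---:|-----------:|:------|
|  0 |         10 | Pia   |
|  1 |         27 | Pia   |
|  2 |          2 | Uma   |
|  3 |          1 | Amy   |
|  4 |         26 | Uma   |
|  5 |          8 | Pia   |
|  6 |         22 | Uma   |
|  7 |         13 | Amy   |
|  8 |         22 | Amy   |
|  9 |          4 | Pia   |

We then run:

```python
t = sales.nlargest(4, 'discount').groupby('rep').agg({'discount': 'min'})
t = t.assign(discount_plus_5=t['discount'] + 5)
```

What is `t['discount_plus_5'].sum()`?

86

take 4 rows with largest discount:
   discount  rep
1        27  Pia
4        26  Uma
6        22  Uma
8        22  Amy
group by rep, min of discount:
     discount
rep          
Amy        22
Pia        27
Uma        22
add column discount_plus_5 = t['discount'] + 5:
     discount  discount_plus_5
rep                           
Amy        22               27
Pia        27               32
Uma        22               27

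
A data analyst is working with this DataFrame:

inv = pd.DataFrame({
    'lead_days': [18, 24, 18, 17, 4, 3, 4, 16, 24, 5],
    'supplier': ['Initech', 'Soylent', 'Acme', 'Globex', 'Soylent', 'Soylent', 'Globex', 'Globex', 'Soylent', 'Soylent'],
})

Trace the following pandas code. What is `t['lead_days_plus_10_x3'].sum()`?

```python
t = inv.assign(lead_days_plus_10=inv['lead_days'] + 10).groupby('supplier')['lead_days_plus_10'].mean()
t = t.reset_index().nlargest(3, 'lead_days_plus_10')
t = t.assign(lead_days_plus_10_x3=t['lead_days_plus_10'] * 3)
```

235.0

add column lead_days_plus_10 = inv['lead_days'] + 10:
   lead_days supplier  lead_days_plus_10
0         18  Initech                 28
1         24  Soylent                 34
2         18     Acme                 28
3         17   Globex                 27
4          4  Soylent                 14
5          3  Soylent                 13
6          4   Globex                 14
7         16   Globex                 26
8         24  Soylent                 34
9          5  Soylent                 15
group by supplier, mean of lead_days_plus_10:
supplier
Acme       28.000000
Globex     22.333333
Initech    28.000000
Soylent    22.000000
Name: lead_days_plus_10, dtype: float64
reset_index():
  supplier  lead_days_plus_10
0     Acme          28.000000
1   Globex          22.333333
2  Initech          28.000000
3  Soylent          22.000000
take 3 rows with largest lead_days_plus_10:
  supplier  lead_days_plus_10
0     Acme          28.000000
2  Initech          28.000000
1   Globex          22.333333
add column lead_days_plus_10_x3 = t['lead_days_plus_10'] * 3:
  supplier  lead_days_plus_10  lead_days_plus_10_x3
0     Acme          28.000000                  84.0
2  Initech          28.000000                  84.0
1   Globex          22.333333                  67.0
The sum of column 'lead_days_plus_10_x3' is 235.0.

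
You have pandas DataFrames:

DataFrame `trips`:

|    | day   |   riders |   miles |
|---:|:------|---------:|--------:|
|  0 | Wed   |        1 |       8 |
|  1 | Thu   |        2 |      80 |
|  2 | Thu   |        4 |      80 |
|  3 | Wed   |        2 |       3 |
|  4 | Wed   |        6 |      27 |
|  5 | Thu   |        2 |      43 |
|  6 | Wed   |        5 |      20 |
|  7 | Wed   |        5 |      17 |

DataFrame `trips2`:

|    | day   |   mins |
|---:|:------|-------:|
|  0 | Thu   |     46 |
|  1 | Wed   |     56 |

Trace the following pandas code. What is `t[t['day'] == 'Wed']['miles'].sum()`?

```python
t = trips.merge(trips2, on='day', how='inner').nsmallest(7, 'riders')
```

merge on 'day' (how='inner') → 8 rows:
   day  riders  miles  mins
0  Wed       1      8    56
1  Thu       2     80    46
2  Thu       4     80    46
3  Wed       2      3    56
4  Wed       6     27    56
5  Thu       2     43    46
6  Wed       5     20    56
7  Wed       5     17    56
take 7 rows with smallest riders:
   day  riders  miles  mins
0  Wed       1      8    56
1  Thu       2     80    46
3  Wed       2      3    56
5  Thu       2     43    46
2  Thu       4     80    46
6  Wed       5     20    56
7  Wed       5     17    56
filter rows where day == 'Wed':
   day  riders  miles  mins
0  Wed       1      8    56
3  Wed       2      3    56
6  Wed       5     20    56
7  Wed       5     17    56
So sum() = 48.

48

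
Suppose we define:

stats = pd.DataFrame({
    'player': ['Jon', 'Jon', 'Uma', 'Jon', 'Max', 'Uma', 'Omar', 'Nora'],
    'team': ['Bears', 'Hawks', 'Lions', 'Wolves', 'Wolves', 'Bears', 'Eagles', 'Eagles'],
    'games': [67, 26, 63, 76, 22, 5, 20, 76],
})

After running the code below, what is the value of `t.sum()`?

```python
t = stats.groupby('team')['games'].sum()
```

group by team, sum of games:
team
Bears     72
Eagles    96
Hawks     26
Lions     63
Wolves    98
Name: games, dtype: int64
So sum() = 355.

355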